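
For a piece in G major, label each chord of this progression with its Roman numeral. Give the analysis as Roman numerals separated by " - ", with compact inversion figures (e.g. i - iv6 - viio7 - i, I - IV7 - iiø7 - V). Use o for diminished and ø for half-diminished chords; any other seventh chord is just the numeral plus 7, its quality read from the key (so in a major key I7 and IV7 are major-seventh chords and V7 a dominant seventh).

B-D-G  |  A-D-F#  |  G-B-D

B-D-G: root G is the tonic; major triad there is I6.
A-D-F#: root D is the dominant; major triad there is V64.
G-B-D: root G is the tonic; major triad there is I.

I6 - V64 - I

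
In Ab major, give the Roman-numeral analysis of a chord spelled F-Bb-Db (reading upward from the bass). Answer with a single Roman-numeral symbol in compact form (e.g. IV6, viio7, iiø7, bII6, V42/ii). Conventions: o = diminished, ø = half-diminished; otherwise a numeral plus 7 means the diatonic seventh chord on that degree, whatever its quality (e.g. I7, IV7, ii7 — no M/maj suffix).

ii64

Stacked in thirds the chord is Bb-Db-F: a minor triad on Bb.
Bb is scale degree 2 in Ab major, and a minor triad on that degree is written ii.
With F in the bass the chord is in second inversion, so the figured bass is 64.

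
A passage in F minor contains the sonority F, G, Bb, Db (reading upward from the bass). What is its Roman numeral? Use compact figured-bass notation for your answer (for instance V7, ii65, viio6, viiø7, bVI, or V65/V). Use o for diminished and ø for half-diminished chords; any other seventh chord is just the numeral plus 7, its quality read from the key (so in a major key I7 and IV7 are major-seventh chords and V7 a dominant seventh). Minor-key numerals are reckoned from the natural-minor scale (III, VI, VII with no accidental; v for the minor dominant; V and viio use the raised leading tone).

iiø42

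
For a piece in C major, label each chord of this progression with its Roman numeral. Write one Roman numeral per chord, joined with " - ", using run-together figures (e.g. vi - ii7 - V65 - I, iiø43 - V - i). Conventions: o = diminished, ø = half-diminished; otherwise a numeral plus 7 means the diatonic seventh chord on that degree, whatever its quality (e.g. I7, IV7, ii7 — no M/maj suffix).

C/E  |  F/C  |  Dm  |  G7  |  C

C/E: major triad on C = scale degree 1 → I6.
F/C: major triad on F = scale degree 4 → IV64.
Dm: root D is the supertonic; minor triad there is ii.
G7: dominant seventh chord on G = scale degree 5 → V7.
C has root C, degree 1 in C major, so I.

I6 - IV64 - ii - V7 - I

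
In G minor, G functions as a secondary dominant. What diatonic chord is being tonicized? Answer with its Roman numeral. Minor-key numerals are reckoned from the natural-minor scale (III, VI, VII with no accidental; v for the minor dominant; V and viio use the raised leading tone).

iv

The chord is a major triad on G.
A dominant resolves down a perfect fifth: G → C. In G minor, C is scale degree 4, i.e. iv.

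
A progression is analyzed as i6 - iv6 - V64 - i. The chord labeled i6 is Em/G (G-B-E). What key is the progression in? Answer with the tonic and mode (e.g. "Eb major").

E minor

The chord Em/G is a minor triad rooted on E; its label is i6.
If E is scale degree 1 and the mode makes that degree carry a minor triad, the tonic is E and the mode is minor.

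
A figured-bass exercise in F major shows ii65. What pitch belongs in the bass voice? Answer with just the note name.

Bb

ii in F major has root G; the chord is G-Bb-D-F.
The figure 65 means first inversion — the third is in the bass.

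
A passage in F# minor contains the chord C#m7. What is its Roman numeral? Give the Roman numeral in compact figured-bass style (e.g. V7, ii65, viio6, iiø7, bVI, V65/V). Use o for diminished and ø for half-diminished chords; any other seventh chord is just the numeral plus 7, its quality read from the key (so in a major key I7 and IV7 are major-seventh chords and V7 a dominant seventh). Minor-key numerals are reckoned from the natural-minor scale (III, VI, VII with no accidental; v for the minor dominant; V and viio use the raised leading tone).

Stacked in thirds the chord is C#-E-G#-B: a minor seventh chord on C#.
In F# minor, C# is the dominant; the diatonic minor seventh chord there is v7.

v7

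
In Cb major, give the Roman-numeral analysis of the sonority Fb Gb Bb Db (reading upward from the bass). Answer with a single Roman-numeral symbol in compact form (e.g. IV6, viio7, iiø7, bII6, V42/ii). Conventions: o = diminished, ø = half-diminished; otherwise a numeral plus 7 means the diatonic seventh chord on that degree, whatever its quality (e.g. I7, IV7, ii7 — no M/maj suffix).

The pitches Gb-Bb-Db-Fb form a dominant seventh chord rooted on Gb.
Gb is scale degree 5 in Cb major, and a dominant seventh chord on that degree is written V7.
With Fb in the bass the chord is in third inversion, so the figured bass is 42.

V42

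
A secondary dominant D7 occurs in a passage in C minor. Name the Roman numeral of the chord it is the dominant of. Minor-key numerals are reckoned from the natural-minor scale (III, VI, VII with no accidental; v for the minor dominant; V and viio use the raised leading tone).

The chord is a dominant seventh chord on D.
A dominant resolves down a perfect fifth: D → G. In C minor, G is scale degree 5, i.e. V.

V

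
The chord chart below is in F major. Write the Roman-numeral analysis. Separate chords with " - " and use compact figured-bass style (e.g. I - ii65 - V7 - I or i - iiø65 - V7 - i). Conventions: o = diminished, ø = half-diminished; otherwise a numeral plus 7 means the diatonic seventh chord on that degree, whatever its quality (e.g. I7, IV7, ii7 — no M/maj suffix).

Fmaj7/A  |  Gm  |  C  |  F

I65 - ii - V - I

Fmaj7/A: root F is the tonic; major seventh chord there is I65.
Gm has root G, degree 2 in F major, so ii.
C: root C is the dominant; major triad there is V.
F: root F is the tonic; major triad there is I.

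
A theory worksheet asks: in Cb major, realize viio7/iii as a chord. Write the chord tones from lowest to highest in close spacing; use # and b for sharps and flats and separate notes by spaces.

D F Ab Cb

viio7/iii is a secondary leading-tone chord. The target iii is Eb in Cb major; the applied chord is rooted a semitone below, on D.
Building a fully diminished seventh chord on D gives D-F-Ab-Cb.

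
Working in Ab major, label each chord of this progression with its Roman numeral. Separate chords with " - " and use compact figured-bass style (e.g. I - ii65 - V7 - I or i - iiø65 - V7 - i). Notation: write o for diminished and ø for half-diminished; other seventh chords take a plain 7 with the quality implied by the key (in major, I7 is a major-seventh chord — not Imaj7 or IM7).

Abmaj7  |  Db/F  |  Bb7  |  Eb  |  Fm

I7 - IV6 - V7/V - V - vi

Abmaj7 has root Ab, degree 1 in Ab major, so I7.
Db/F has root Db, degree 4 in Ab major, so IV6.
Bb7 is the secondary dominant of V (dominant seventh chord on Bb): V7/V.
Eb: root Eb is the dominant; major triad there is V.
Fm has root F, degree 6 in Ab major, so vi.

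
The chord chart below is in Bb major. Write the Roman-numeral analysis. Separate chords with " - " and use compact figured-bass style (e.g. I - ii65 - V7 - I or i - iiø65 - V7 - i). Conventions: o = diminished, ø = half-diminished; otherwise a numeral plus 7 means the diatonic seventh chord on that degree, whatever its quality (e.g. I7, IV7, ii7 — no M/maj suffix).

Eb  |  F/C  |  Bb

IV - V64 - I

Eb has root Eb, degree 4 in Bb major, so IV.
F/C: major triad on F = scale degree 5 → V64.
Bb: root Bb is the tonic; major triad there is I.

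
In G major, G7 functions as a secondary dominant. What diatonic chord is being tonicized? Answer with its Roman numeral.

The chord is a dominant seventh chord on G.
A dominant resolves down a perfect fifth: G → C. In G major, C is scale degree 4, i.e. IV.

IV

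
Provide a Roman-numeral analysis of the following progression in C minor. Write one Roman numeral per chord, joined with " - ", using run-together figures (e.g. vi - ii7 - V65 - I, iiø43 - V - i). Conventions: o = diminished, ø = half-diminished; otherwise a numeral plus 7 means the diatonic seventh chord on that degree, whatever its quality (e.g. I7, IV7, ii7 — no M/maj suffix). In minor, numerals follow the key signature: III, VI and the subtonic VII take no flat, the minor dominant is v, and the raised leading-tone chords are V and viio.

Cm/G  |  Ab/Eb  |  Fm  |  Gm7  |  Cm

i64 - VI64 - iv - v7 - i

Cm/G has root C, degree 1 in C minor, so i64.
Ab/Eb: root Ab is the submediant; major triad there is VI64.
Fm: minor triad on F = scale degree 4 → iv.
Gm7: minor seventh chord on G = scale degree 5 → v7.
Cm: root C is the tonic; minor triad there is i.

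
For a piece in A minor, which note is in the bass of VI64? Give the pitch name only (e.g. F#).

C

VI in A minor has root F; the chord is F-A-C.
The figure 64 means second inversion — the fifth is in the bass.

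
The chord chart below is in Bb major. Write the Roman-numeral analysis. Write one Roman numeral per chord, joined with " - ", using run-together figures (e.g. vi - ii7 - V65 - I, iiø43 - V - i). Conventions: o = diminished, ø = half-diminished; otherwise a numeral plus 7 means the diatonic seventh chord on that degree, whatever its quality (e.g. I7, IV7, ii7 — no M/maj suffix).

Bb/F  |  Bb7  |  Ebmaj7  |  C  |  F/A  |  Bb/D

I64 - V7/IV - IV7 - V/V - V6 - I6

Bb/F: major triad on Bb = scale degree 1 → I64.
Bb7: chromatic; Bb is V of IV, so V7/IV.
Ebmaj7 has root Eb, degree 4 in Bb major, so IV7.
C: a major triad on C, the applied dominant of V → V/V.
F/A has root F, degree 5 in Bb major, so V6.
Bb/D: root Bb is the tonic; major triad there is I6.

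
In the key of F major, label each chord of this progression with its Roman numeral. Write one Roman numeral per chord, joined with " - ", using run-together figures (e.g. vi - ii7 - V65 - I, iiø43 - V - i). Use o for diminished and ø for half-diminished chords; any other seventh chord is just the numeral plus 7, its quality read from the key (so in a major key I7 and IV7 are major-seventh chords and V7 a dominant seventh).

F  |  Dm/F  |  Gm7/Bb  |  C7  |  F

F: major triad on F = scale degree 1 → I.
Dm/F: root D is the submediant; minor triad there is vi6.
Gm7/Bb: root G is the supertonic; minor seventh chord there is ii65.
C7: root C is the dominant; dominant seventh chord there is V7.
F has root F, degree 1 in F major, so I.

I - vi6 - ii65 - V7 - I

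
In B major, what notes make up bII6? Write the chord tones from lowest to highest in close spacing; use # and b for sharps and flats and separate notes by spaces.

bII6 is the Neapolitan sixth — a major triad on the lowered second degree, here in its customary first inversion. In B major that root is C.
So the chord is C-E-G.
With the 6 figure the chord is in first inversion; from the bass E upward in close position it reads E-G-C.

E G C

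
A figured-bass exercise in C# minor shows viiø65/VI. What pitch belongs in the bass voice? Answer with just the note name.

B

The applied chord viiø65/VI is rooted on G#: G#-B-D-F#.
The figure 65 means first inversion — the third is in the bass.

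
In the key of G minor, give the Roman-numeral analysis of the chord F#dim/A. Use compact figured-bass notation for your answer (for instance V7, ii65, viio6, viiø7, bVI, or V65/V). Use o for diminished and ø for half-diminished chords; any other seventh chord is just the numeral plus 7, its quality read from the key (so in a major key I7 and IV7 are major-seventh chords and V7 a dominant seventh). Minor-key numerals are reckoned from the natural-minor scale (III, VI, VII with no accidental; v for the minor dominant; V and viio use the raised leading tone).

viio6

Stacked in thirds the chord is F#-A-C: a diminished triad on F#.
F# is scale degree 7 in G minor, and a diminished triad on that degree is written viio.
With A in the bass the chord is in first inversion, so the figured bass is 6.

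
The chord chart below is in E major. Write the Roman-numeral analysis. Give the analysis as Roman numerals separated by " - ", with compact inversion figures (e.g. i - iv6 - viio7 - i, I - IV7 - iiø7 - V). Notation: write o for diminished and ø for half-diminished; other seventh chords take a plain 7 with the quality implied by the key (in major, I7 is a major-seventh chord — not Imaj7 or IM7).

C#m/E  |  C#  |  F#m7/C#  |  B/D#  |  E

C#m/E: root C# is the submediant; minor triad there is vi6.
C#: chromatic; C# is V of ii, so V/ii.
F#m7/C# has root F#, degree 2 in E major, so ii43.
B/D#: root B is the dominant; major triad there is V6.
E: root E is the tonic; major triad there is I.

vi6 - V/ii - ii43 - V6 - I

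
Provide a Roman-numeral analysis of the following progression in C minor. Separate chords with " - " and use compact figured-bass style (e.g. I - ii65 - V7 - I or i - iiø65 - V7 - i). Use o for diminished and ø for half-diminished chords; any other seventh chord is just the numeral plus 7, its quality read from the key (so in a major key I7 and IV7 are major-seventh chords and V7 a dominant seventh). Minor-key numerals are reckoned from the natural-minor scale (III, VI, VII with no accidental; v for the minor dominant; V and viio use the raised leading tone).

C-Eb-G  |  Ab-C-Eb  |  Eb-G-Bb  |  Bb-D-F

i - VI - III - VII

C-Eb-G has root C, degree 1 in C minor, so i.
Ab-C-Eb has root Ab, degree 6 in C minor, so VI.
Eb-G-Bb has root Eb, degree 3 in C minor, so III.
Bb-D-F has root Bb, degree 7 in C minor, so VII.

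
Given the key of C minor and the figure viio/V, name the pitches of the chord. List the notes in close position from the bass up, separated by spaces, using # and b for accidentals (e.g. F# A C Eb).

F# A C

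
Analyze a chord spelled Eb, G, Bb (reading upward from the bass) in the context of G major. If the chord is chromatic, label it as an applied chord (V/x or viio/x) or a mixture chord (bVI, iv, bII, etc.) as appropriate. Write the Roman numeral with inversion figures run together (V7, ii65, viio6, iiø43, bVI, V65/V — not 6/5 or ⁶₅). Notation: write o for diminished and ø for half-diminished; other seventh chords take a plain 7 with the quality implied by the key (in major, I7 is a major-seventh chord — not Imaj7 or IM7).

Stacked in thirds the chord is Eb-G-Bb: a major triad on Eb.
Eb is the lowered sixth degree of G major (diatonic 6 would be E). This is a major triad on the lowered sixth degree, borrowed from the parallel minor.

bVI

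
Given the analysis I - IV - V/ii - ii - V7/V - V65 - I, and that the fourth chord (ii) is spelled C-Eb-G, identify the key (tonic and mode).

Bb major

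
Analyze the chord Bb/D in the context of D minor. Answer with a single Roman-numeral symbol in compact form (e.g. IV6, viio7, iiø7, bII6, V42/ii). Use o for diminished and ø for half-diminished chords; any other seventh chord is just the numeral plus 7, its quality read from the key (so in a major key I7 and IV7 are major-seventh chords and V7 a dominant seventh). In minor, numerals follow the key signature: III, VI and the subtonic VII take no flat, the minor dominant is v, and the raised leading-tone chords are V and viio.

Stacked in thirds the chord is Bb-D-F: a major triad on Bb.
Bb is scale degree 6 in D minor, and a major triad on that degree is written VI.
With D in the bass the chord is in first inversion, so the figured bass is 6.

VI6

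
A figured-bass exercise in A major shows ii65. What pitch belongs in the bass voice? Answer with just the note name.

ii in A major has root B; the chord is B-D-F#-A.
The figure 65 means first inversion — the third is in the bass.

D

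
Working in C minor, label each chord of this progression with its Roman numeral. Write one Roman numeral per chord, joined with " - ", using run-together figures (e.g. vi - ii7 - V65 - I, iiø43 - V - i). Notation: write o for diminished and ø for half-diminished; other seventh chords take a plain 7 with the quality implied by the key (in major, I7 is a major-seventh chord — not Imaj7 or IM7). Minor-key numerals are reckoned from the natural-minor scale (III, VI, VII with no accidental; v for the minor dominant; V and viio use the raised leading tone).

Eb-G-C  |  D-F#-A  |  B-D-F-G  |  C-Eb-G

i6 - V/V - V65 - i

Eb-G-C has root C, degree 1 in C minor, so i6.
D-F#-A: a major triad on D, the applied dominant of V → V/V.
B-D-F-G: dominant seventh chord on G = scale degree 5 → V65.
C-Eb-G: root C is the tonic; minor triad there is i.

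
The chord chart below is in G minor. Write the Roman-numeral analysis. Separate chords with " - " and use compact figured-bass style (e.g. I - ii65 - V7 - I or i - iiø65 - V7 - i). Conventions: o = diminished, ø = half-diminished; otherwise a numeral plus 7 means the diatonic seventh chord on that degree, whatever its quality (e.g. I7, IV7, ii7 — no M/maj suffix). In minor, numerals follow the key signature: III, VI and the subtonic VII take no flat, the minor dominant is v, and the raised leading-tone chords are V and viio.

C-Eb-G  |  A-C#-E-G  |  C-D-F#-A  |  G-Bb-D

iv - V7/V - V42 - i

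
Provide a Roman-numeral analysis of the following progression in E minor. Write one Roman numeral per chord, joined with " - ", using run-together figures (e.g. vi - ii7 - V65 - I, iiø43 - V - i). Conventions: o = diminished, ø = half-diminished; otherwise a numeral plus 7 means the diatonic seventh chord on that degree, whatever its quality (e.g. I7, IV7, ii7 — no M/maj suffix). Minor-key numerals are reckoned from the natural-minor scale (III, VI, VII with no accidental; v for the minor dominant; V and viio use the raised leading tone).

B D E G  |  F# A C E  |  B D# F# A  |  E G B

B-D-E-G: root E is the tonic; minor seventh chord there is i43.
F#-A-C-E has root F#, degree 2 in E minor, so iiø7.
B-D#-F#-A has root B, degree 5 in E minor, so V7.
E-G-B: minor triad on E = scale degree 1 → i.

i43 - iiø7 - V7 - i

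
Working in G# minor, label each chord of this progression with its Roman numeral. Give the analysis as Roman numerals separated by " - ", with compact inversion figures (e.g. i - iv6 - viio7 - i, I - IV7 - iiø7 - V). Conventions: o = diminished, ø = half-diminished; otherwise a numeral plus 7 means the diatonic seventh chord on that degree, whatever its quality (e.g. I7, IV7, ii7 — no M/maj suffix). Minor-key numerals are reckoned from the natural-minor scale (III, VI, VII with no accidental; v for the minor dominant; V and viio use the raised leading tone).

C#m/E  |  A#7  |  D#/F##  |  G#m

iv6 - V7/V - V6 - i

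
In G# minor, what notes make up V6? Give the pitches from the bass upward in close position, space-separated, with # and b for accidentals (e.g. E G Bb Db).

F## A# D#

In G# minor, scale degree 5 is D#. The dominant is major (leading tone raised), so V is a major triad.
That chord is spelled D#-F##-A#.
With the 6 figure the chord is in first inversion; from the bass F## upward in close position it reads F##-A#-D#.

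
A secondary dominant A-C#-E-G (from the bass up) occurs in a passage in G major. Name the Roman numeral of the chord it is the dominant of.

V

The chord is a dominant seventh chord on A.
A dominant resolves down a perfect fifth: A → D. In G major, D is scale degree 5, i.e. V.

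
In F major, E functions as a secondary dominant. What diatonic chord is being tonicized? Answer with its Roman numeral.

iii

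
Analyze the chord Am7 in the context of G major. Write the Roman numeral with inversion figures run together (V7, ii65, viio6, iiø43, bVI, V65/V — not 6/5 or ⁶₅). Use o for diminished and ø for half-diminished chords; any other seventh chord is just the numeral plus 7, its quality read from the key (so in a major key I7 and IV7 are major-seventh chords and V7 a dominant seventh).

ii7

The pitches A-C-E-G form a minor seventh chord rooted on A.
A is scale degree 2 in G major, and a minor seventh chord on that degree is written ii7.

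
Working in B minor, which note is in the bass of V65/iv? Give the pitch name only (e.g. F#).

The applied chord V65/iv is rooted on B: B-D#-F#-A.
The figure 65 means first inversion — the third is in the bass.

D#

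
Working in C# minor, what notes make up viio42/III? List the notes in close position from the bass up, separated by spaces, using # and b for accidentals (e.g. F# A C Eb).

C D# F# A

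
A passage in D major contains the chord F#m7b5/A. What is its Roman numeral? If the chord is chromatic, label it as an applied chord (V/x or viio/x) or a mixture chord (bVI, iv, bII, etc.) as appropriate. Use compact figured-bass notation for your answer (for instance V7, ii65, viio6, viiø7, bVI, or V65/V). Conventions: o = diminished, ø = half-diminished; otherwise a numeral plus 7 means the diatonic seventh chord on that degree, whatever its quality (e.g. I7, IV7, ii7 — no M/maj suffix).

viiø65/IV

The pitches F#-A-C-E form a half-diminished seventh chord rooted on F#.
F# sits a half step below G (IV in D major); a diminished chord there is the applied leading-tone chord of IV.
With A in the bass the chord is in first inversion, so the figured bass is 65.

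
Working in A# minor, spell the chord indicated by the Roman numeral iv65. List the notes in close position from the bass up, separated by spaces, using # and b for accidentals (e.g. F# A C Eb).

F# A# C# D#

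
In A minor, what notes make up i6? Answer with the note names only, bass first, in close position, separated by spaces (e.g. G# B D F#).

In A minor, the first degree is A, and the diatonic chord built there is a minor triad.
Stacking thirds from A gives A-C-E.
With the 6 figure the chord is in first inversion; from the bass C upward in close position it reads C-E-A.

C E A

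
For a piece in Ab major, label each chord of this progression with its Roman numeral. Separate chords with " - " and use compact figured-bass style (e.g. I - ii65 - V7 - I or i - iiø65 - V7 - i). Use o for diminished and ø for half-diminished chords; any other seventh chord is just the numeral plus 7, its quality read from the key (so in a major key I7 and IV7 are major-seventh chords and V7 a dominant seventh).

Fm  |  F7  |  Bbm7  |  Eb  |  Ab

vi - V7/ii - ii7 - V - I

Fm: root F is the submediant; minor triad there is vi.
F7: a dominant seventh chord on F, the applied dominant of ii → V7/ii.
Bbm7 has root Bb, degree 2 in Ab major, so ii7.
Eb: major triad on Eb = scale degree 5 → V.
Ab: root Ab is the tonic; major triad there is I.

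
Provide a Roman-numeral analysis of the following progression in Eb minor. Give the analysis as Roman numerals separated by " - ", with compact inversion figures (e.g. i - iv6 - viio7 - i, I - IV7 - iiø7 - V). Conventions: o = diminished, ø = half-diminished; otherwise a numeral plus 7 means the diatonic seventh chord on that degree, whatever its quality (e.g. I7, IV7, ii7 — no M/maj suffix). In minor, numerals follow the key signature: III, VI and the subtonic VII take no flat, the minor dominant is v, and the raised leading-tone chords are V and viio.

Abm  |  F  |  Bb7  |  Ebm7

iv - V/V - V7 - i7

Abm: minor triad on Ab = scale degree 4 → iv.
F is the secondary dominant of V (major triad on F): V/V.
Bb7 has root Bb, degree 5 in Eb minor, so V7.
Ebm7: minor seventh chord on Eb = scale degree 1 → i7.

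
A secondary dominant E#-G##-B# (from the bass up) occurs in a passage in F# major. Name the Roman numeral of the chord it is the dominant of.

The chord is a major triad on E#.
A dominant resolves down a perfect fifth: E# → A#. In F# major, A# is scale degree 3, i.e. iii.

iii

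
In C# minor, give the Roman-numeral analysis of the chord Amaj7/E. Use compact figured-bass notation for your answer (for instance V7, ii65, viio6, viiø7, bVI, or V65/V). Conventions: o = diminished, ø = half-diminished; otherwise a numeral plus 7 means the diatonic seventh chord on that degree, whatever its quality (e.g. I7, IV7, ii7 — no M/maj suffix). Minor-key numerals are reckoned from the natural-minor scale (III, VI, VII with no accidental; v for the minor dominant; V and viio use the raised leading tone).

Stacked in thirds the chord is A-C#-E-G#: a major seventh chord on A.
A is scale degree 6 in C# minor, and a major seventh chord on that degree is written VI7.
With E in the bass the chord is in second inversion, so the figured bass is 43.

VI43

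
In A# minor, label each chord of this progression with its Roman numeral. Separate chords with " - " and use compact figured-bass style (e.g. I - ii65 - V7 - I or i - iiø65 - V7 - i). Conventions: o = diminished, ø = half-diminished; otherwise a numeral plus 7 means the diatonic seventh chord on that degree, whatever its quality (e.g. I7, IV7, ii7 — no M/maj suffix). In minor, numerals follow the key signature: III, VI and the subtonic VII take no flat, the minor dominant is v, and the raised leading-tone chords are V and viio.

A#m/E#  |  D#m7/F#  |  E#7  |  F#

A#m/E# has root A#, degree 1 in A# minor, so i64.
D#m7/F# has root D#, degree 4 in A# minor, so iv65.
E#7: root E# is the dominant; dominant seventh chord there is V7.
F#: root F# is the submediant; major triad there is VI.

i64 - iv65 - V7 - VI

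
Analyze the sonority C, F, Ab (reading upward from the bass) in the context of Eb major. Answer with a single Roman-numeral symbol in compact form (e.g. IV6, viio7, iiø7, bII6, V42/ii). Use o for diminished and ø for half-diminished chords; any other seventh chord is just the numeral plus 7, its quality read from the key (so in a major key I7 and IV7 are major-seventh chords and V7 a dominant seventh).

ii64

Stacked in thirds the chord is F-Ab-C: a minor triad on F.
In Eb major, F is the supertonic; the diatonic minor triad there is ii.
With C in the bass the chord is in second inversion, so the figured bass is 64.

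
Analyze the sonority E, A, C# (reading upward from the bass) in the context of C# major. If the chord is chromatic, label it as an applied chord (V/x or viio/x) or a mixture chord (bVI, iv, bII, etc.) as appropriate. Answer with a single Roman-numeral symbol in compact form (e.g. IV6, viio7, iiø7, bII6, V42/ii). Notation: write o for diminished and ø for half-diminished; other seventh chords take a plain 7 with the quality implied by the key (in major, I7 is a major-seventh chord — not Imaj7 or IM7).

Stacked in thirds the chord is A-C#-E: a major triad on A.
A is the lowered sixth degree of C# major (diatonic 6 would be A#). This is a major triad on the lowered sixth degree, borrowed from the parallel minor.
With E in the bass the chord is in second inversion, so the figured bass is 64.

bVI64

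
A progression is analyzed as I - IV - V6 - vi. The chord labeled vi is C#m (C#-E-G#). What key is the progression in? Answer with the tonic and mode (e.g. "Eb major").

E major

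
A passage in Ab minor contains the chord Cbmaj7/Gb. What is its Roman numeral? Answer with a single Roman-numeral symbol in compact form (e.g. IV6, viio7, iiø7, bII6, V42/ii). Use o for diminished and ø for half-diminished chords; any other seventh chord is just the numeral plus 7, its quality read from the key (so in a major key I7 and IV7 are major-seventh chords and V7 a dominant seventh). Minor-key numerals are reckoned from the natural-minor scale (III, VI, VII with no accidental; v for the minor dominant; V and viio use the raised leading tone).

Stacked in thirds the chord is Cb-Eb-Gb-Bb: a major seventh chord on Cb.
In Ab minor, Cb is the mediant; the diatonic major seventh chord there is III7.
With Gb in the bass the chord is in second inversion, so the figured bass is 43.

III43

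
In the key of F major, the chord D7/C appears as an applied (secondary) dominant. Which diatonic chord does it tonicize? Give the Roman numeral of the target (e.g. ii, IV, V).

ii

The chord is a dominant seventh chord on D.
A dominant resolves down a perfect fifth: D → G. In F major, G is scale degree 2, i.e. ii.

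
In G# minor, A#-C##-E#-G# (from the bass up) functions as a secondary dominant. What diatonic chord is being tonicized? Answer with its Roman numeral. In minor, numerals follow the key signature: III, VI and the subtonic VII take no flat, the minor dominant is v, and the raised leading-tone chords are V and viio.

V

The chord is a dominant seventh chord on A#.
A dominant resolves down a perfect fifth: A# → D#. In G# minor, D# is scale degree 5, i.e. V.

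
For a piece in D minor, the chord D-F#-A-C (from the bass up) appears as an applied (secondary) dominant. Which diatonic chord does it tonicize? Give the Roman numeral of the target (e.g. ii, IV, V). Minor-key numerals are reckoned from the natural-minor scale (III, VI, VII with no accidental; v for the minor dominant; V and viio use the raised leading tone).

iv

The chord is a dominant seventh chord on D.
A dominant resolves down a perfect fifth: D → G. In D minor, G is scale degree 4, i.e. iv.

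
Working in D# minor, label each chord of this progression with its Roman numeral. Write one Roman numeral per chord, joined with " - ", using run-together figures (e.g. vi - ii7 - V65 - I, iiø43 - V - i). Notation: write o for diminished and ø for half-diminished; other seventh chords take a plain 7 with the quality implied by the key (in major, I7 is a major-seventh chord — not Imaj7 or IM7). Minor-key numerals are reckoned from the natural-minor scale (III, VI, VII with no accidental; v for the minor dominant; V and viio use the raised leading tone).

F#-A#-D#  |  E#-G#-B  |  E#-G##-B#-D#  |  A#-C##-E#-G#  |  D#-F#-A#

i6 - iio - V7/V - V7 - i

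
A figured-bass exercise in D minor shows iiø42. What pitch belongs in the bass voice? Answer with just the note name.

D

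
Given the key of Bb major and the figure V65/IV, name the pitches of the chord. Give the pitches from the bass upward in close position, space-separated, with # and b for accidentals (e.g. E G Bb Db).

D F Ab Bb

V65/IV is a secondary dominant — the dominant seventh of IV. IV in Bb major is Eb, so the applied chord's root is Bb, a perfect fifth above.
Building a dominant seventh chord on Bb gives Bb-D-F-Ab.
The figured bass 65 indicates first inversion, placing the third (D) in the bass: D-F-Ab-Bb.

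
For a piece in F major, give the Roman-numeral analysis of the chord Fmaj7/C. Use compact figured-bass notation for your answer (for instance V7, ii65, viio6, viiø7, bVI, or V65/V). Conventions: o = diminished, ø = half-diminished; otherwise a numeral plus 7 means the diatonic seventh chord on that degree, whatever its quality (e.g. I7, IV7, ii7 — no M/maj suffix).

The pitches F-A-C-E form a major seventh chord rooted on F.
In F major, F is the tonic; the diatonic major seventh chord there is I7.
With C in the bass the chord is in second inversion, so the figured bass is 43.

I43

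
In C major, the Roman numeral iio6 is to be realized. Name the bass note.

F

iio in C major has root D; the chord is D-F-Ab.
The figure 6 means first inversion — the third is in the bass.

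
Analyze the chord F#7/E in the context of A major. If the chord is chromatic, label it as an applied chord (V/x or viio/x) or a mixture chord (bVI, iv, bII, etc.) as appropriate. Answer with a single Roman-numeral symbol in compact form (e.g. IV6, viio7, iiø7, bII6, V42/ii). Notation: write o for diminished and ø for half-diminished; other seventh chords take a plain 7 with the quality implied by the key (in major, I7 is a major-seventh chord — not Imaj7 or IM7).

V42/ii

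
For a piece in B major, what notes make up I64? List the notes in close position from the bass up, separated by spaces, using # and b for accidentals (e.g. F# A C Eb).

F# B D#

The numeral's case and figure indicate a major triad. In B major its root, the tonic, is B.
Stacking thirds from B gives B-D#-F#.
With the 64 figure the chord is in second inversion; from the bass F# upward in close position it reads F#-B-D#.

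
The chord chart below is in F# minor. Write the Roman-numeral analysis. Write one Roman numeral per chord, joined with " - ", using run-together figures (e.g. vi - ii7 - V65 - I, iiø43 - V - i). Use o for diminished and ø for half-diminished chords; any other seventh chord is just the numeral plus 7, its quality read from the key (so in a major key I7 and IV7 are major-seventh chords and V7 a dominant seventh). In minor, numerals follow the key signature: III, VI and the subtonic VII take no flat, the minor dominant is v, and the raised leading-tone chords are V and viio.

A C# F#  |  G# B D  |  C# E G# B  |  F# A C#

i6 - iio - v7 - i

A-C#-F# has root F#, degree 1 in F# minor, so i6.
G#-B-D has root G#, degree 2 in F# minor, so iio.
C#-E-G#-B: root C# is the dominant; minor seventh chord there is v7.
F#-A-C#: root F# is the tonic; minor triad there is i.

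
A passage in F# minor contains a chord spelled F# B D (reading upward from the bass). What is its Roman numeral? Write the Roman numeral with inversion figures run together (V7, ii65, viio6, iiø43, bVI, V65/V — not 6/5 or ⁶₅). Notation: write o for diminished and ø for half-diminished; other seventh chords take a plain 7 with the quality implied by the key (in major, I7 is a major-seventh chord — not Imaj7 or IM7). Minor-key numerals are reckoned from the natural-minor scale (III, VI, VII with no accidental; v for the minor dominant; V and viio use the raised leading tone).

iv64

The pitches B-D-F# form a minor triad rooted on B.
In F# minor, B is the subdominant; the diatonic minor triad there is iv.
With F# in the bass the chord is in second inversion, so the figured bass is 64.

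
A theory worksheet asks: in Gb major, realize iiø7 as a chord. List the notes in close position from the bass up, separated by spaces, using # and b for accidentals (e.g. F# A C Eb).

Ab Cb Ebb Gb

Scale degree 2 in Gb major is Ab; here the chord built on it is altered to a half-diminished seventh chord. iiø7 is the half-diminished supertonic seventh, borrowed from the parallel minor.
So the chord is Ab-Cb-Ebb-Gb, a half-diminished seventh chord.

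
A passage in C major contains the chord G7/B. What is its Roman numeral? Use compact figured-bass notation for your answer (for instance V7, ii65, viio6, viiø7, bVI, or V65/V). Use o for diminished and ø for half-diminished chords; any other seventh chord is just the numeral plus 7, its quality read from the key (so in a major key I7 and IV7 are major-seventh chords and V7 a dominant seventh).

V65

Stacked in thirds the chord is G-B-D-F: a dominant seventh chord on G.
In C major, G is the dominant; the diatonic dominant seventh chord there is V7.
With B in the bass the chord is in first inversion, so the figured bass is 65.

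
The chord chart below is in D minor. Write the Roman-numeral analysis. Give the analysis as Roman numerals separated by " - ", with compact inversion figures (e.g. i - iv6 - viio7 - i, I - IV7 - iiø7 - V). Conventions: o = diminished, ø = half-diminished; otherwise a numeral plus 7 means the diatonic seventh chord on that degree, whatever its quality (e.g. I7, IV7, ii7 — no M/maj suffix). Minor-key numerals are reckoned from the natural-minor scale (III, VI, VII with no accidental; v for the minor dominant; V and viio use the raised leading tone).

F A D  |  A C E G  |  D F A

i6 - v7 - i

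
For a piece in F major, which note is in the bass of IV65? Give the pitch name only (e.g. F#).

D

IV in F major has root Bb; the chord is Bb-D-F-A.
The figure 65 means first inversion — the third is in the bass.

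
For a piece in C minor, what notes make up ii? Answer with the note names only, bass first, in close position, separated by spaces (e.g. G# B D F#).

Scale degree 2 in C minor is D; here the chord built on it is altered to a minor triad. ii is the minor supertonic, borrowed from the parallel major (the Dorian ii).
So the chord is D-F-A, a minor triad.

D F A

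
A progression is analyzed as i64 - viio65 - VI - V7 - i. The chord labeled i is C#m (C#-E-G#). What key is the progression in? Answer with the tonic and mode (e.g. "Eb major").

C# minor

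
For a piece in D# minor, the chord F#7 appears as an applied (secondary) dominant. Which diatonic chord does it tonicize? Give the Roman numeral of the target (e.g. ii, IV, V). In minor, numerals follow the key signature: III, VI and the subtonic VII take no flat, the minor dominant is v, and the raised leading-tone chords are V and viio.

VI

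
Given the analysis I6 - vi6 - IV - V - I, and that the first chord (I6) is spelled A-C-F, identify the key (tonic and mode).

The chord F/A is a major triad rooted on F; its label is I6.
If F is scale degree 1 and the mode makes that degree carry a major triad, the tonic is F and the mode is major.

F major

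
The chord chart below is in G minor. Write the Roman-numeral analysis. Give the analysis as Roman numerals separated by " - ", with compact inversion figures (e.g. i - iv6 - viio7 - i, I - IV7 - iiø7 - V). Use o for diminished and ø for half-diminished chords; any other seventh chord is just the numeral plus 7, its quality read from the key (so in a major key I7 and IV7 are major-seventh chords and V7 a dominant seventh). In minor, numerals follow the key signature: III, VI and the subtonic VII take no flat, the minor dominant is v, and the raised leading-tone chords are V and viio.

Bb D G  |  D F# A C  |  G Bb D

Bb-D-G: root G is the tonic; minor triad there is i6.
D-F#-A-C: root D is the dominant; dominant seventh chord there is V7.
G-Bb-D has root G, degree 1 in G minor, so i.

i6 - V7 - i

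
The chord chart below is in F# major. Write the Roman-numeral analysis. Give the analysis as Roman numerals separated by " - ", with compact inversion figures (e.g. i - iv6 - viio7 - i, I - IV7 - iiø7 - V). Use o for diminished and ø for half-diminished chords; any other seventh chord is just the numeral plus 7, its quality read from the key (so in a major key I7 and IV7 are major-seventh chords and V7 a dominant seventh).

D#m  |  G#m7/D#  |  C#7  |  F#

vi - ii43 - V7 - I

D#m: minor triad on D# = scale degree 6 → vi.
G#m7/D#: minor seventh chord on G# = scale degree 2 → ii43.
C#7: dominant seventh chord on C# = scale degree 5 → V7.
F# has root F#, degree 1 in F# major, so I.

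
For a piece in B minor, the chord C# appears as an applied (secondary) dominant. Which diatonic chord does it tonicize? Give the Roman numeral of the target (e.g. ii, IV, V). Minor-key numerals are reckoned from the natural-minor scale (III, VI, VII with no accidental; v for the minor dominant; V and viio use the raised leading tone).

V

The chord is a major triad on C#.
A dominant resolves down a perfect fifth: C# → F#. In B minor, F# is scale degree 5, i.e. V.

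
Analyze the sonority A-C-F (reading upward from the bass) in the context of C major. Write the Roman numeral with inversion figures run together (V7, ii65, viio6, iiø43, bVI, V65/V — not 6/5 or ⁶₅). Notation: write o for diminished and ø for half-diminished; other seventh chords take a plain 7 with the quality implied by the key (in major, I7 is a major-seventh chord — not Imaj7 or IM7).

IV6

The pitches F-A-C form a major triad rooted on F.
In C major, F is the subdominant; the diatonic major triad there is IV.
With A in the bass the chord is in first inversion, so the figured bass is 6.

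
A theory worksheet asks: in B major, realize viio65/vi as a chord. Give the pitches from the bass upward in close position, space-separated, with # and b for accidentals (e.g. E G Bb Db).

viio65/vi is a secondary leading-tone chord. The target vi is G# in B major; the applied chord is rooted a semitone below, on F##.
Building a fully diminished seventh chord on F## gives F##-A#-C#-E.
The figured bass 65 indicates first inversion, placing the third (A#) in the bass: A#-C#-E-F##.

A# C# E F##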